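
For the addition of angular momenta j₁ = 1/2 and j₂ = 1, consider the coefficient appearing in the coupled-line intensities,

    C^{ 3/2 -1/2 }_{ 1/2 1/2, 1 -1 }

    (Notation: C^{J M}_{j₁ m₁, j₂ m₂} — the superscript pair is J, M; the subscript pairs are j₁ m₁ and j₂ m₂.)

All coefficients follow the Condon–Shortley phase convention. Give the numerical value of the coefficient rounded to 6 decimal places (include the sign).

+0.577350

triangle: 0!·1!·2!/4! = 2/24
(j±m)!: 1!·0!·0!·2!·1!·2! = 4
prefactor² = (2J+1)·Δ·N² = 4/3
  k=0: +1/(0!·0!·0!·0!·1!·2!) = 1/2
Σ = 1/2  ⇒  CG² = 4/3·(1/2)² = 1/3
CG = +√(1/3) = +0.577350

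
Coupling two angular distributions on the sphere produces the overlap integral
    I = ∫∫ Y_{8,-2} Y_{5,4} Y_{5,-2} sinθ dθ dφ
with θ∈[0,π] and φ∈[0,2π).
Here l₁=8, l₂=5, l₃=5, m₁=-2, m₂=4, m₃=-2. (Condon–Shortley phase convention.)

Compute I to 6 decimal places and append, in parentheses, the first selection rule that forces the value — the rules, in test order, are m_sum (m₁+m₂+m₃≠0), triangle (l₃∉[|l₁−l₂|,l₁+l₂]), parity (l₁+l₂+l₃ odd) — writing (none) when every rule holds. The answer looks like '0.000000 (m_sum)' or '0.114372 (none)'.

-0.139080 (none)

Rules hold: Σm=0, L=18 even, 3≤5≤13.
N = 17·11·11 = 2057
Δ = 8!·8!·2!/19! = 1/37413090
Racah Σ t=3..5: t=3:−1/1036800 t=4:+1/331776 t=5:−1/1036800 = 1/921600
⇒ 3j(8 5 5; 0 0 0)² = 490/46189, sgn -1
Racah Σ t=7..8: t=7:−1/7257600 t=8:+1/58060800 = -1/8294400
⇒ 3j(8 5 5; -2 4 -2)² = 1029/92378, sgn +1
4πI² = N·(3j₀)²·(3jₘ)² = 252105/1037153
I = -1·√(0.243074/4π) = -0.13907990
No selection rule forces the value: the integral is nonzero (none).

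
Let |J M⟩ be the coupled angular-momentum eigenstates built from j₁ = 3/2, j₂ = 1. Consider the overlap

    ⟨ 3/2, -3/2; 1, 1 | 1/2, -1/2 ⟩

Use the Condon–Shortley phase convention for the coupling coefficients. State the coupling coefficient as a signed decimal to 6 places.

+√(1/2) = +0.707107

√[2·2!1!0!/4! · 0!3!2!0!0!1!] = √(2)
  +(−1)^2/∏(2,0,1,0,0,0)! = 1/2  (running 1/2)
⟨..|..⟩ = √(2)·(1/2) = +0.707107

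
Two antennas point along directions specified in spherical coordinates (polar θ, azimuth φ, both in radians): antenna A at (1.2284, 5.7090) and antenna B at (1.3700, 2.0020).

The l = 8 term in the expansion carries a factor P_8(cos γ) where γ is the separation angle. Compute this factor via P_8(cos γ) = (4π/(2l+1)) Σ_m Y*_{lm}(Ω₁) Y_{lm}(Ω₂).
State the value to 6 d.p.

0.290558

Summing Y*_{l m}(θ₁,φ₁)·Y_{l m}(θ₂,φ₂) over m ∈ [−8, 8]; prefactor 4π/(2·8+1) = 0.739198:
  m=-8: Y*=-0.03790 + 0.31719j  Y=-0.41755 + 0.13285j  product -0.02632 - 0.13748j
  m=-7: Y*=-0.29100 + 0.35037j  Y=0.04383 - 0.35404j  product 0.11129 + 0.11838j
  m=-6: Y*=-0.17335 + 0.05429j  Y=-0.11427 - 0.07075j  product 0.02365 + 0.00606j
  m=-5: Y*=0.25539 + 0.07086j  Y=0.29356 - 0.19453j  product 0.08876 - 0.02888j
  m=-4: Y*=0.19534 + 0.22007j  Y=-0.00328 - 0.02114j  product 0.00401 - 0.00485j
  m=-3: Y*=-0.02092 - 0.13682j  Y=0.31965 + 0.09094j  product 0.00575 - 0.04564j
  m=-2: Y*=0.12996 - 0.28914j  Y=-0.01923 + 0.02245j  product 0.00399 + 0.00848j
  m=-1: Y*=-0.06749 + 0.04366j  Y=0.13368 + 0.29055j  product -0.02171 - 0.01377j
  m=+0: Y*=-0.31932 + 0.00000j  Y=-0.04449 + 0.00000j  product 0.01421 + 0.00000j
  m=+1: Y*=0.06749 + 0.04366j  Y=-0.13368 + 0.29055j  product -0.02171 + 0.01377j
  m=+2: Y*=0.12996 + 0.28914j  Y=-0.01923 - 0.02245j  product 0.00399 - 0.00848j
  m=+3: Y*=0.02092 - 0.13682j  Y=-0.31965 + 0.09094j  product 0.00575 + 0.04564j
  m=+4: Y*=0.19534 - 0.22007j  Y=-0.00328 + 0.02114j  product 0.00401 + 0.00485j
  m=+5: Y*=-0.25539 + 0.07086j  Y=-0.29356 - 0.19453j  product 0.08876 + 0.02888j
  m=+6: Y*=-0.17335 - 0.05429j  Y=-0.11427 + 0.07075j  product 0.02365 - 0.00606j
  m=+7: Y*=0.29100 + 0.35037j  Y=-0.04383 - 0.35404j  product 0.11129 - 0.11838j
  m=+8: Y*=-0.03790 - 0.31719j  Y=-0.41755 - 0.13285j  product -0.02632 + 0.13748j
Σ over m = 0.39307 + 0.00000j; ×(4π/17) → 0.29056 + 0.00000j. Real part: 0.290558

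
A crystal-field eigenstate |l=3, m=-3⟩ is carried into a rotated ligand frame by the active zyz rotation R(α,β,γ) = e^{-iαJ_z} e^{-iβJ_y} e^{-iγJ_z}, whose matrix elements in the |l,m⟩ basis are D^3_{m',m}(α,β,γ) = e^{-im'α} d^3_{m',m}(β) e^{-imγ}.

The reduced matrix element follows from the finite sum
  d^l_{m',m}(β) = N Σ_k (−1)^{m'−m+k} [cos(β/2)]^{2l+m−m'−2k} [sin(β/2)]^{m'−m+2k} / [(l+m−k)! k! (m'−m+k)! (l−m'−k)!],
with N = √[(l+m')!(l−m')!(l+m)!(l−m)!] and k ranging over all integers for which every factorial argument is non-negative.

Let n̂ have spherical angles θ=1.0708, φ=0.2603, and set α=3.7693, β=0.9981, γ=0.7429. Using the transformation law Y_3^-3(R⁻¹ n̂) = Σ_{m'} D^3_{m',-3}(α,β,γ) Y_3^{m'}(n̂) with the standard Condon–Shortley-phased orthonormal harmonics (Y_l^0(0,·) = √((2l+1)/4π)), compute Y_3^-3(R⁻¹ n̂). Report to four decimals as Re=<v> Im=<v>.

Need the full column D^3_{m',-3} for m'=−3..3 at α=3.7693, β=0.9981, γ=0.7429.
cos(β/2)=0.878038, sin(β/2)=0.478592
d^3_{-3,-3}: single k=0 term ⇒ +0.458225;  D = +0.258948+0.378043i
d^3_{-2,-3}: single k=0 term ⇒ -0.611796;  D = +0.576257+0.205480i
d^3_{-1,-3}: single k=0 term ⇒ +0.527264;  D = +0.505968-0.148338i
d^3_{0,-3}: single k=0 term ⇒ -0.331856;  D = +0.202916-0.262590i
d^3_{1,-3}: single k=0 term ⇒ +0.156651;  D = +0.004730-0.156579i
d^3_{2,-3}: single k=0 term ⇒ -0.054003;  D = -0.030381-0.044646i
d^3_{3,-3}: single k=0 term ⇒ +0.012017;  D = -0.011306-0.004071i
Y_3^{m'}(θ=1.0708,φ=0.2603) and Σ D·Y over m':
  (+0.2589+0.3780i)·(+0.2003-0.1985i)  (+0.5763+0.2055i)·(+0.3274-0.1877i)  (+0.5060-0.1483i)·(+0.0409-0.0109i)  (+0.2029-0.2626i)·(-0.3311+0.0000i)  (+0.0047-0.1566i)·(-0.0409-0.0109i)  (-0.0304-0.0446i)·(+0.3274+0.1877i)  (-0.0113-0.0041i)·(-0.2003-0.1985i)
Y_3^-3(R⁻¹ n̂) = +0.303994+0.047889i

Re=0.3040 Im=0.0479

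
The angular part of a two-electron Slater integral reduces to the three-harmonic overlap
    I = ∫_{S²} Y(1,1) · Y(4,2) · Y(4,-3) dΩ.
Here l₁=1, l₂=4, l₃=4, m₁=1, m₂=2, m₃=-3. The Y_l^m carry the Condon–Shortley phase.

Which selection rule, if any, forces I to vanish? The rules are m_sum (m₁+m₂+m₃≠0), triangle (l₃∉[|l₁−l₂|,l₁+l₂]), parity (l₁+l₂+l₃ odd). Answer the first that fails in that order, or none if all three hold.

parity

m₁+m₂+m₃ = 1 + 2 − 3 = 0  ✓
triangle: |1−4|=3 ≤ l₃=4 ≤ 1+4=5  ✓
parity: l₁+l₂+l₃ = 9 is odd  ✗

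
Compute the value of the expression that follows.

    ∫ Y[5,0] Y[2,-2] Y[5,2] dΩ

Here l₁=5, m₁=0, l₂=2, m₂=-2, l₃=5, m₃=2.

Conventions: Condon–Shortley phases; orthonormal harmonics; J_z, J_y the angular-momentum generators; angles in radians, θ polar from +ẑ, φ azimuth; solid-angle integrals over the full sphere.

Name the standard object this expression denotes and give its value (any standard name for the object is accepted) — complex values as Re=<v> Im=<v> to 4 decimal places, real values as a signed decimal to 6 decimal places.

This is a Gaunt coefficient — the integral of a triple product of spherical harmonics over the sphere.
m-sum 0 ✓  L=12 even ✓  3≤5≤7 ✓
Π(2lᵢ+1) = 11×5×11 = 605
triangle coeff Δ(5,2,5) = 1/38610
Σ_t [0,2]: t=0:+1/2880 t=1:−1/576 t=2:+1/2880 = -1/960
(3j)²=10/429 [(5 2 5; 0 0 0)], sign=+1
Σ_t [0,0]: t=0:+1/2880 = 1/2880
(3j)²=14/429 [(5 2 5; 0 -2 2)], sign=-1
⇒ 4πI² = 700/1521
I = (-1)√(700/1521/(4π)) = -0.19137248

Gaunt coefficient, -0.191372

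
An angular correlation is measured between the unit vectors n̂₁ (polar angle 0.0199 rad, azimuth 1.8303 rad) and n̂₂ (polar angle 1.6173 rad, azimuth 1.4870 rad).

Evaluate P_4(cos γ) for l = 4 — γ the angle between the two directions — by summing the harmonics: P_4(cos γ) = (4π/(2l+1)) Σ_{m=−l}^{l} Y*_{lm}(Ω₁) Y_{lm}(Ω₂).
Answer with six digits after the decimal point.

Term-by-term m-sum for l=4 (normalisation 4π/9 = 1.396263):
  m=-4: (+0.000000+0.000000i) × (+0.416101+0.144940i) = +0.000000+0.000000i  (running Σ = +0.000000+0.000000i)
  m=-3: (+0.000007-0.000007i) × (+0.014427-0.056175i) = -0.000000-0.000000i  (running Σ = -0.000000-0.000000i)
  m=-2: (-0.000690-0.000394i) × (+0.324145+0.054839i) = -0.000202-0.000166i  (running Σ = -0.000202-0.000166i)
  m=-1: (-0.009654+0.036362i) × (+0.005488-0.065343i) = +0.002323+0.000830i  (running Σ = +0.002121+0.000664i)
  m=0: (+0.844609-0.000000i) × (+0.310516+0.000000i) = +0.262265+0.000000i  (running Σ = +0.264385+0.000664i)
  m=1: (+0.009654+0.036362i) × (-0.005488-0.065343i) = +0.002323-0.000830i  (running Σ = +0.266708-0.000166i)
  m=2: (-0.000690+0.000394i) × (+0.324145-0.054839i) = -0.000202+0.000166i  (running Σ = +0.266506-0.000000i)
  m=3: (-0.000007-0.000007i) × (-0.014427-0.056175i) = -0.000000+0.000000i  (running Σ = +0.266506+0.000000i)
  m=4: (+0.000000-0.000000i) × (+0.416101-0.144940i) = +0.000000-0.000000i  (running Σ = +0.266506+0.000000i)
Total Σ_m = +0.266506+0.000000i. Multiply by 1.396263: +0.372113+0.000000i. P_4(cos γ) = 0.372113

0.372113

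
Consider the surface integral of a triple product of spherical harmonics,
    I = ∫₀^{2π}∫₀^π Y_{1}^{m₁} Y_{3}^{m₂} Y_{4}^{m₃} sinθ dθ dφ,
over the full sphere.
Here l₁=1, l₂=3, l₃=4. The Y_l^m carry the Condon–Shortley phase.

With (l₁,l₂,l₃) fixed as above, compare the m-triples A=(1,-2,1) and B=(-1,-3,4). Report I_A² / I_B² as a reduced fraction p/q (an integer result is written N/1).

3/28

Same 1,3,4: normalisation and zero-m 3j drop out of the ratio.
A: Δ: 0! 2! 6! / 9! → 1/252; sum: t=0:+1/240 = 1/240; 3j²(1 3 4; 1 -2 1) = Δ·Π!·Σ² = 1/84  (sign -1)
B: Δ: 0! 2! 6! / 9! → 1/252; sum: t=0:+1/1440 = 1/1440; 3j²(1 3 4; -1 -3 4) = Δ·Π!·Σ² = 1/9  (sign +1)
I_A²/I_B² = (1/84)/(1/9) = 3/28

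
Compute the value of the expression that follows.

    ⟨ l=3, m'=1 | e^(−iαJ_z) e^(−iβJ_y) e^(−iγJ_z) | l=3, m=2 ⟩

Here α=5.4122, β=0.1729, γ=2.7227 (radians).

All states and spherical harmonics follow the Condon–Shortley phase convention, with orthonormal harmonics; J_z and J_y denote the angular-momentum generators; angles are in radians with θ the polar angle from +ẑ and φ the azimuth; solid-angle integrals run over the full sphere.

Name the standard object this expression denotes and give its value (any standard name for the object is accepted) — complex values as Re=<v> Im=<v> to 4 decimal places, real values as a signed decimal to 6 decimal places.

Wigner D-matrix element, Re=-0.0363 Im=0.2614

This is a Wigner D-matrix element — the rotation-matrix element ⟨l m'| R(α,β,γ) |l m⟩ in the angular-momentum basis.
Split into d^3_{1,2}(β=0.1729) × two z-phases.
Half-angle: c=0.996266, s=0.086342. N=√(24·2·120·1)=75.894664
k∈{1,2} keeps every argument non-negative
  k=1: (−1)^0·75.8947/(24)·0.9963^5·0.0863^1 = +0.267978
  k=2: (−1)^1·75.8947/(12)·0.9963^3·0.0863^3 = -0.004026
d^3_{1,2}(0.1729) = +0.267978 -0.004026 = +0.263953
D = (+0.644073+0.764964i)·(+0.263953)·(+0.669110+0.743163i) = -0.036303+0.261444i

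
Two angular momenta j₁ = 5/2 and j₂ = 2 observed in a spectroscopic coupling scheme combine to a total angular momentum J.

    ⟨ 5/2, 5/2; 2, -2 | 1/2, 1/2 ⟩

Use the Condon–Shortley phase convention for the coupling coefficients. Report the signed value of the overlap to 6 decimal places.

+0.577350

√[2·4!1!0!/6! · 5!0!0!4!1!0!] = √(192)
  +(−1)^0/∏(0,4,0,0,1,0)! = 1/24  (running 1/24)
⟨..|..⟩ = √(192)·(1/24) = +0.577350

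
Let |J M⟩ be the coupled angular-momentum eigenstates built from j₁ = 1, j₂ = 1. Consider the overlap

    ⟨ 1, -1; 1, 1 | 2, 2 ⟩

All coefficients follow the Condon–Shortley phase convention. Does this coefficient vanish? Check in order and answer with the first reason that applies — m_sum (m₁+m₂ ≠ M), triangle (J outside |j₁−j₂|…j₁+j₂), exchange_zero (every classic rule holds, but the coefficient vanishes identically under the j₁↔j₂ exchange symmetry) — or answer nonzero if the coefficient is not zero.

m_sum

m-sum: m₁+m₂ = -1+1 = 0, M = 2  ✗ ⇒ coefficient is 0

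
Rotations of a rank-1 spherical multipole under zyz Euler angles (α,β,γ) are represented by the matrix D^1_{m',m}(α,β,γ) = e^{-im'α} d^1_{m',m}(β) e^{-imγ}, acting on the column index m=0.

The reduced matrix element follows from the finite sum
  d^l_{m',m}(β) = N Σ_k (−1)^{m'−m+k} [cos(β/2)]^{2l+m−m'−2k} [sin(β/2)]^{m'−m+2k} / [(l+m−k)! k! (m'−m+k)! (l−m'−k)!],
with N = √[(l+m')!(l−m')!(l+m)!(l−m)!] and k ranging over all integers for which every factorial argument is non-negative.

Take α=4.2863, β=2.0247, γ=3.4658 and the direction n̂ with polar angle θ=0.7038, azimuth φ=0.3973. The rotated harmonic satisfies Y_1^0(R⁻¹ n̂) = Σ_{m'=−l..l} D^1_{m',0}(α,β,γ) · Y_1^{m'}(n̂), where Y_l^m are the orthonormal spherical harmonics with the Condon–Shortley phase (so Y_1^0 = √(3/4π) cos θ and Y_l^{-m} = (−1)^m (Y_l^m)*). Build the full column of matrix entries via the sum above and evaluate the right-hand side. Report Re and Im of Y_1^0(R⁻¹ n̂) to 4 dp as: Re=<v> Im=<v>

Re=-0.3718 Im=0.0000

Need the full column D^1_{m',0} for m'=−1..1 at α=4.2863, β=2.0247, γ=3.4658.
cos(β/2)=0.529869, sin(β/2)=0.848079
d^1_{-1,0}: single k=1 term ⇒ +0.635507;  D = -0.262663-0.578686i
d^1_{0,0}: k∈[0..1] ⇒ +0.280761 -0.719239 = -0.438477;  D = -0.438477+0.000000i
d^1_{1,0}: single k=0 term ⇒ -0.635507;  D = +0.262663-0.578686i
Y_1^{m'}(θ=0.7038,φ=0.3973) and Σ D·Y over m':
  (-0.2627-0.5787i)·(+0.2062-0.0865i)  (-0.4385+0.0000i)·(+0.3725+0.0000i)  (+0.2627-0.5787i)·(-0.2062-0.0865i)
Y_1^0(R⁻¹ n̂) = -0.371759+0.000000i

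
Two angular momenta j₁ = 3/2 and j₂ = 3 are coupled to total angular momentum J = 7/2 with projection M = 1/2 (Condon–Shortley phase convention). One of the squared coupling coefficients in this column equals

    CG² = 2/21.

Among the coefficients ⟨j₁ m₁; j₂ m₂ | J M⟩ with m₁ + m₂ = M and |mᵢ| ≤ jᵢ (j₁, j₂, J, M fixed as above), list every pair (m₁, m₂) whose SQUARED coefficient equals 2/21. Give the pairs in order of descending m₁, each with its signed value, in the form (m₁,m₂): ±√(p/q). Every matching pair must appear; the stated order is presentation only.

(1/2,0): +√(2/21)

Admissible pairs with m₁+m₂ = M = 1/2: (-3/2,2), (-1/2,1), (1/2,0), (3/2,-1)
  (m₁,m₂)=(3/2,-1): CG² = 8/21, CG = +√(8/21)
  (m₁,m₂)=(1/2,0): CG² = 2/21, CG = +√(2/21)   ← matches the target
  (m₁,m₂)=(-1/2,1): CG² = 2/7, CG = −√(2/7)
  (m₁,m₂)=(-3/2,2): CG² = 5/21, CG = −√(5/21)
Pairs with CG² = 2/21: (1/2,0): +√(2/21)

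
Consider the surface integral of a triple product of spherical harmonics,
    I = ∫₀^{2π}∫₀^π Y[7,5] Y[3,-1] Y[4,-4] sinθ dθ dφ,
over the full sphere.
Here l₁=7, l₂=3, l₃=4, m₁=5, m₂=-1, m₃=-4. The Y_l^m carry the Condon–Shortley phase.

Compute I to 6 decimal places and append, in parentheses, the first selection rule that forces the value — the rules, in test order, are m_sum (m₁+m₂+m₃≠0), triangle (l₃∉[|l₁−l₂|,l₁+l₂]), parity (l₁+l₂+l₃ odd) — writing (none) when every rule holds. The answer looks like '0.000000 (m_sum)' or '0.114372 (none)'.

m-sum 0 ✓  L=14 even ✓  4≤4≤10 ✓
Π(2lᵢ+1) = 15×7×9 = 945
triangle coeff Δ(7,3,4) = 1/45045
Σ_t [3,3]: t=3:−1/20736 = -1/20736
(3j)²=35/1287 [(7 3 4; 0 0 0)], sign=-1
Σ_t [2,2]: t=2:+1/1935360 = 1/1935360
(3j)²=1/91 [(7 3 4; 5 -1 -4)], sign=+1
⇒ 4πI² = 525/1859
I = (-1)√(525/1859/(4π)) = -0.14991153
No selection rule forces the value: the integral is nonzero (none).

-0.149912 (none)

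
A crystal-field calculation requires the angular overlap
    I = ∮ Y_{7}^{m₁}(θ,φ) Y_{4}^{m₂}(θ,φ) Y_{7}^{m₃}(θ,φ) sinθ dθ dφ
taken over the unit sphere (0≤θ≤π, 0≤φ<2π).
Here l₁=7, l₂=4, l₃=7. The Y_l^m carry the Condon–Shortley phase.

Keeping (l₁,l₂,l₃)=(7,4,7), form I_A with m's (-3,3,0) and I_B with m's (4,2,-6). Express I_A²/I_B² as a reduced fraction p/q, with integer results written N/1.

Shared (l₁,l₂,l₃)=(7,4,7): N and (l;000)² cancel in I_A²/I_B².
A: Δ = 4!·10!·4!/19! = 1/58198140; Racah Σ t=3..4: t=3:−1/4354560 t=4:+1/2488320 = 1/5806080; ⇒ 3j(7 4 7; -3 3 0)² = 525/92378, sgn -1
B: Δ = 4!·10!·4!/19! = 1/58198140; Racah Σ t=2..3: t=2:+1/34836480 t=3:−1/130636800 = 11/522547200; ⇒ 3j(7 4 7; 4 2 -6)² = 1331/81396, sgn -1
I_A²/I_B² = (525/92378)/(1331/81396) = 66150/190333

66150/190333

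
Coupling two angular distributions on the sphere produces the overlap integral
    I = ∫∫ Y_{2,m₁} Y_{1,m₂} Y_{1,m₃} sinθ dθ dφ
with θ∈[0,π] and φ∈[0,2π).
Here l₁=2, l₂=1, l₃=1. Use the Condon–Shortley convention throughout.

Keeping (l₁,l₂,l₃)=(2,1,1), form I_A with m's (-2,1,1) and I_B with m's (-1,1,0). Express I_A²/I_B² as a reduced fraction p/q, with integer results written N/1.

2/1

l's match ⇒ only the (l;m) 3-j factors differ between A and B.
A: triangle coeff Δ(2,1,1) = 1/30; Σ_t [2,2]: t=2:+1/4 = 1/4; (3j)²=1/5 [(2 1 1; -2 1 1)], sign=+1
B: triangle coeff Δ(2,1,1) = 1/30; Σ_t [2,2]: t=2:+1/2 = 1/2; (3j)²=1/10 [(2 1 1; -1 1 0)], sign=-1
I_A²/I_B² = (1/5)/(1/10) = 2/1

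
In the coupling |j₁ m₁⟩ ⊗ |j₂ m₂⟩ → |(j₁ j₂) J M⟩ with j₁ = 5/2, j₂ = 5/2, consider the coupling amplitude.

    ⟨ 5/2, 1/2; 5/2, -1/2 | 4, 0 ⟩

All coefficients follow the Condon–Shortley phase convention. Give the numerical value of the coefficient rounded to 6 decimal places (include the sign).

j₁+j₂−J=1  J+j₁−j₂=4  J−j₁+j₂=4  j₁+j₂+J+1=10
(j₁±m₁, j₂±m₂, J±M) = (3,2,2,3,4,4)
P² = 20736/175
sum k=0..1:
  [0] +1/16 = 1/16
  [1] −1/36 = -1/36
S = 5/144
C² = P²·S² = 1/7 ; C = +0.377964

+√(1/7) = +0.377964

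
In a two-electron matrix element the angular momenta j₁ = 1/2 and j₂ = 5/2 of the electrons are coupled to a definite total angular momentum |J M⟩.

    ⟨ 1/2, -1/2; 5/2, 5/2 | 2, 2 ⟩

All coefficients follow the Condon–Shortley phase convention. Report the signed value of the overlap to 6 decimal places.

j₁+j₂−J=1  J+j₁−j₂=0  J−j₁+j₂=4  j₁+j₂+J+1=6
(j₁±m₁, j₂±m₂, J±M) = (0,1,5,0,4,0)
P² = 480
sum k=1..1:
  [1] −1/24 = -1/24
S = -1/24
C² = P²·S² = 5/6 ; C = -0.912871

−√(5/6) ≈ -0.912871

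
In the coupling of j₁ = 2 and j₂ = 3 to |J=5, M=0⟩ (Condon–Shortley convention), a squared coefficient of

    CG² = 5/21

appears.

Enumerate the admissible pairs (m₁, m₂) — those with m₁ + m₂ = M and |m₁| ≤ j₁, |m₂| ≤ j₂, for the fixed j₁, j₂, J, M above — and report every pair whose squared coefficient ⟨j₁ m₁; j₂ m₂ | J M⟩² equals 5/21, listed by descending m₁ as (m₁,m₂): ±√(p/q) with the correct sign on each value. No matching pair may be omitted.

Admissible pairs with m₁+m₂ = M = 0: (-2,2), (-1,1), (0,0), (1,-1), (2,-2)
  (m₁,m₂)=(2,-2): CG² = 1/42, CG = +√(1/42)
  (m₁,m₂)=(1,-1): CG² = 5/21, CG = +√(5/21)   ← matches the target
  (m₁,m₂)=(0,0): CG² = 10/21, CG = +√(10/21)
  (m₁,m₂)=(-1,1): CG² = 5/21, CG = +√(5/21)   ← matches the target
  (m₁,m₂)=(-2,2): CG² = 1/42, CG = +√(1/42)
Pairs with CG² = 5/21: (1,-1): +√(5/21); (-1,1): +√(5/21)

(1,-1): +√(5/21); (-1,1): +√(5/21)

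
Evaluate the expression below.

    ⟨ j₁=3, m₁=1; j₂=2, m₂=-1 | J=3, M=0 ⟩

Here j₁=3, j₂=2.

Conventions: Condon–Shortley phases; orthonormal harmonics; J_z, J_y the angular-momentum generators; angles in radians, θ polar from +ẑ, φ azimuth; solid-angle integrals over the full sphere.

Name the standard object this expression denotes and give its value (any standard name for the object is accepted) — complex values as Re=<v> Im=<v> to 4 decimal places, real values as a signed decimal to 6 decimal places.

Clebsch–Gordan coefficient, +√(1/30) ≈ +0.182574

This is a Clebsch–Gordan (vector-coupling) coefficient.
triangle: 2!·4!·2!/9! = 96/362880
(j±m)!: 4!·2!·1!·3!·3!·3! = 10368
prefactor² = (2J+1)·Δ·N² = 96/5
  k=0: +1/(0!·2!·2!·1!·2!·1!) = 1/8
  k=1: −1/(1!·1!·1!·0!·3!·2!) = -1/12
Σ = 1/24  ⇒  CG² = 96/5·(1/24)² = 1/30
CG = +√(1/30) = +0.182574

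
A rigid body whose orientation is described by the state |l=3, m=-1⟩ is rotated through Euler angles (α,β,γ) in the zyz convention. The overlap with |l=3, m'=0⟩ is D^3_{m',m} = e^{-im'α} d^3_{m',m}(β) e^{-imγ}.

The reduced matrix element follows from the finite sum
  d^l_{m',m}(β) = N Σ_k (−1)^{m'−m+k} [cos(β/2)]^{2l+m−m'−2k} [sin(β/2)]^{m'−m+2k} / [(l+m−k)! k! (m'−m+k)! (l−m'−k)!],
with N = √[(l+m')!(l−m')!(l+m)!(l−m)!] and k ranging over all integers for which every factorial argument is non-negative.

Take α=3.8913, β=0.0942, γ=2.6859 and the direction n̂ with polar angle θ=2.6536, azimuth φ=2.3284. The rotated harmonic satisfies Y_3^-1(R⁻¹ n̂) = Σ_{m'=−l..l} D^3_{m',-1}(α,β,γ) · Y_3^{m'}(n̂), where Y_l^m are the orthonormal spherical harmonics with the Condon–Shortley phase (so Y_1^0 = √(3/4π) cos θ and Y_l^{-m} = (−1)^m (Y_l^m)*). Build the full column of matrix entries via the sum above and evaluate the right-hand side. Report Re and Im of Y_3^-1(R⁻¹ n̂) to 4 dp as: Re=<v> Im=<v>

Need the full column D^3_{m',-1} for m'=−3..3 at α=3.8913, β=0.0942, γ=2.6859.
cos(β/2)=0.998891, sin(β/2)=0.047083
d^3_{-3,-1}: single k=2 term ⇒ +0.008547;  D = -0.001887+0.008337i
d^3_{-2,-1}: k∈[1..2] ⇒ +0.148064 -0.000658 = +0.147407;  D = -0.074147-0.127401i
d^3_{-1,-1}: k∈[0..2] ⇒ +0.993364 -0.017656 +0.000029 = +0.975738;  D = +0.933867+0.282766i
d^3_{0,-1}: k∈[0..2] ⇒ -0.162196 +0.001081 -0.000001 = -0.161116;  D = +0.144675-0.070905i
d^3_{1,-1}: k∈[0..2] ⇒ +0.013242 -0.000039 +0.000000 = +0.013203;  D = +0.004718-0.012331i
d^3_{2,-1}: k∈[0..1] ⇒ -0.000658 +0.000001 = -0.000657;  D = -0.000246-0.000609i
d^3_{3,-1}: single k=0 term ⇒ +0.000019;  D = -0.000017-0.000008i
Y_3^{m'}(θ=2.6536,φ=2.3284) and Σ D·Y over m':
  (-0.0019+0.0083i)·(+0.0328-0.0278i)  (-0.0741-0.1274i)·(+0.0110-0.1981i)  (+0.9339+0.2828i)·(-0.3021-0.3193i)  (+0.1447-0.0709i)·(-0.2969+0.0000i)  (+0.0047-0.0123i)·(+0.3021-0.3193i)  (-0.0002-0.0006i)·(+0.0110+0.1981i)  (-0.0000-0.0000i)·(-0.0328-0.0278i)
Y_3^-1(R⁻¹ n̂) = -0.263027-0.354241i

Re=-0.2630 Im=-0.3542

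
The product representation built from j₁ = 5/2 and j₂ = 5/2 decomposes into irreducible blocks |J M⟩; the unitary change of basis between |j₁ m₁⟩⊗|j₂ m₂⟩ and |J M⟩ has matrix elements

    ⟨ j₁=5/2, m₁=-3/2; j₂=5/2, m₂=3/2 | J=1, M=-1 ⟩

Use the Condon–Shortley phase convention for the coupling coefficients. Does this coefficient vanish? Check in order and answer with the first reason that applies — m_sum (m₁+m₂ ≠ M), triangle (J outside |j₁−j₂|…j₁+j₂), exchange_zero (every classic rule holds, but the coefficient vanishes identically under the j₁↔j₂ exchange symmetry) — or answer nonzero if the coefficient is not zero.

m_sum

m-sum: m₁+m₂ = -3/2+3/2 = 0, M = -1  ✗ ⇒ coefficient is 0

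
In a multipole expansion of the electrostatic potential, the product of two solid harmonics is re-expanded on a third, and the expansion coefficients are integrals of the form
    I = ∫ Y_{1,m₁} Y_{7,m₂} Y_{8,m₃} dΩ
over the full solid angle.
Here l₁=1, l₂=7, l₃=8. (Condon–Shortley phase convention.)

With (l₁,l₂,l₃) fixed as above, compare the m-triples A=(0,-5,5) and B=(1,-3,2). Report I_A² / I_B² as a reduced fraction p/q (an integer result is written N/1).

13/5

l's match ⇒ only the (l;m) 3-j factors differ between A and B.
A: triangle coeff Δ(1,7,8) = 1/2040; Σ_t [0,0]: t=0:+1/958003200 = 1/958003200; (3j)²=13/680 [(1 7 8; 0 -5 5)], sign=-1
B: triangle coeff Δ(1,7,8) = 1/2040; Σ_t [0,0]: t=0:+1/174182400 = 1/174182400; (3j)²=1/136 [(1 7 8; 1 -3 2)], sign=+1
I_A²/I_B² = (13/680)/(1/136) = 13/5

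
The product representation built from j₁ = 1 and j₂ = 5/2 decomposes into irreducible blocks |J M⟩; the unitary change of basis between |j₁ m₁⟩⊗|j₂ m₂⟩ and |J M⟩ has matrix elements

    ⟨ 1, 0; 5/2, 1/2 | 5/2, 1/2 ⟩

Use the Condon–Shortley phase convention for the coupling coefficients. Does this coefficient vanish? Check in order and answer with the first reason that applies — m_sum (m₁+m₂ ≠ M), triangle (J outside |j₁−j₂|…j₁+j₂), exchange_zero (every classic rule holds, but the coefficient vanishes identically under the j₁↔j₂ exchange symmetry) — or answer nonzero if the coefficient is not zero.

nonzero

m-sum: m₁+m₂ = 0+1/2 = 1/2, M = 1/2  ✓
triangle: |j₁−j₂| = 3/2 ≤ J = 5/2 ≤ j₁+j₂ = 7/2  ✓
exchange: j₁≠j₂ or m₁≠m₂ — the exchange symmetry imposes no constraint here
value check: CG = −√(1/35) = -0.169031 ≠ 0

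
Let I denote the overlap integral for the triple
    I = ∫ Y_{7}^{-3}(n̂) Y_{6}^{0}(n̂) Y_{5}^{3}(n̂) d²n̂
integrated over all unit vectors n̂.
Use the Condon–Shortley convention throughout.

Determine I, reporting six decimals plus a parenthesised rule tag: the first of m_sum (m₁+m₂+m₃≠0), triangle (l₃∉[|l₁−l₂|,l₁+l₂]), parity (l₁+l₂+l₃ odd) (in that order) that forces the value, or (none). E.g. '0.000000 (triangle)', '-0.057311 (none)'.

0.130140 (none)

Checks pass: Σm=0; 18 even; l₃=5∈[1,13].
(2·7+1)(2·6+1)(2·5+1) = 2145
Δ: 8! 6! 4! / 19! → 1/174594420
sum: t=2:+1/4147200 t=3:−1/207360 t=4:+1/82944 t=5:−1/207360 t=6:+1/4147200 = 1/345600
3j²(7 6 5; 0 0 0) = Δ·Π!·Σ² = 420/46189  (sign -1)
sum: t=4:+1/1658880 t=5:−1/518400 t=6:+1/1658880 = -1/1382400
3j²(7 6 5; -3 0 3) = Δ·Π!·Σ² = 504/46189  (sign -1)
combine: 4πI² = 2145·420/46189·504/46189 = 3175200/14919047
take √, sign +1: I = 0.13013978
No selection rule forces the value: the integral is nonzero (none).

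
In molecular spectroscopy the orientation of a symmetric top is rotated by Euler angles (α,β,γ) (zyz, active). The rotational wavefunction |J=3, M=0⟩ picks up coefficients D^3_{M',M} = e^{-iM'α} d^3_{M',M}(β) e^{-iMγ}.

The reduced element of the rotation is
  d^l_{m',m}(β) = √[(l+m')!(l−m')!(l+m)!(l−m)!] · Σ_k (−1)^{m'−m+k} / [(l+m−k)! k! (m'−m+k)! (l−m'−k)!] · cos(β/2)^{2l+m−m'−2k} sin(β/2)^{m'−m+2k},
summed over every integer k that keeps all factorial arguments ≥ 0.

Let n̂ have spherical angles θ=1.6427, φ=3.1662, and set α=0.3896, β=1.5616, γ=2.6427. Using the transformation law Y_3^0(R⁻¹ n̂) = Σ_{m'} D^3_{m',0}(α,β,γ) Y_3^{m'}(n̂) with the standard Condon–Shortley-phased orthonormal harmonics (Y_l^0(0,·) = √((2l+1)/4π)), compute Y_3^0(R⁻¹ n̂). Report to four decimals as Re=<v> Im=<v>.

Need the full column D^3_{m',0} for m'=−3..3 at α=0.3896, β=1.5616, γ=2.6427.
cos(β/2)=0.710351, sin(β/2)=0.703848
d^3_{-3,0}: single k=3 term ⇒ +0.558946;  D = +0.218691+0.514388i
d^3_{-2,0}: k∈[2..3] ⇒ +0.690891 -0.678300 = +0.012591;  D = +0.008958+0.008848i
d^3_{-1,0}: k∈[1..3] ⇒ +0.440995 -1.298873 +0.425067 = -0.432811;  D = -0.400377-0.164390i
d^3_{0,0}: k∈[0..3] ⇒ +0.128480 -1.135250 +1.114560 -0.121583 = -0.013792;  D = -0.013792+0.000000i
d^3_{1,0}: k∈[0..2] ⇒ -0.440995 +1.298873 -0.425067 = +0.432811;  D = +0.400377-0.164390i
d^3_{2,0}: k∈[0..1] ⇒ +0.690891 -0.678300 = +0.012591;  D = +0.008958-0.008848i
d^3_{3,0}: single k=0 term ⇒ -0.558946;  D = -0.218691+0.514388i
Y_3^{m'}(θ=1.6427,φ=3.1662) and Σ D·Y over m':
  (+0.2187+0.5144i)·(-0.4129+0.0305i)  (+0.0090+0.0088i)·(-0.0730+0.0036i)  (-0.4004-0.1644i)·(+0.3139-0.0077i)  (-0.0138+0.0000i)·(+0.0797+0.0000i)  (+0.4004-0.1644i)·(-0.3139-0.0077i)  (+0.0090-0.0088i)·(-0.0730-0.0036i)  (-0.2187+0.5144i)·(+0.4129+0.0305i)
Y_3^0(R⁻¹ n̂) = -0.468388+0.000000i

Re=-0.4684 Im=0.0000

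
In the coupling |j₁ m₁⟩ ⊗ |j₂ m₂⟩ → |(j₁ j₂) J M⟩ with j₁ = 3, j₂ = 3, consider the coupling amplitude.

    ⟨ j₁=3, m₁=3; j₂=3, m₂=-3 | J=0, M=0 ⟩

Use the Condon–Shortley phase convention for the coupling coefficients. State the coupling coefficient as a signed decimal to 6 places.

√[1·6!0!0!/7! · 6!0!0!6!0!0!] = √(518400/7)
  +(−1)^0/∏(0,6,0,0,0,0)! = 1/720  (running 1/720)
⟨..|..⟩ = √(518400/7)·(1/720) = +0.377964

+0.377964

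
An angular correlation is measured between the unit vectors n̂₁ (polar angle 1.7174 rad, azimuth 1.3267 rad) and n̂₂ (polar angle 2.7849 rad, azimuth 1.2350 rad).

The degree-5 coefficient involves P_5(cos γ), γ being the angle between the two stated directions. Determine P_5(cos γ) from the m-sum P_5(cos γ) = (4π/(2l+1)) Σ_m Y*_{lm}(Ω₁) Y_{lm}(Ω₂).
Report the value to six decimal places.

0.131175

Expand P_5 via completeness: Σ_{m} conj(Y_{5,m}) at Ω₁ times Y_{5,m} at Ω₂ —
  term(m=-5) = (0.000950, 0.000469)   from Y*(Ω₁)=(0.413057, 0.150925), Y(Ω₂)=(0.002395, 0.000260)
  term(m=-4) = (0.003919, 0.001506)   from Y*(Ω₁)=(-0.115000, 0.170128), Y(Ω₂)=(-0.004613, -0.019918)
  term(m=-3) = (-0.026476, -0.007473)   from Y*(Ω₁)=(0.180920, 0.201235), Y(Ω₂)=(-0.085949, 0.054295)
  term(m=-2) = (-0.070556, -0.013087)   from Y*(Ω₁)=(-0.200285, 0.106365), Y(Ω₂)=(0.247713, 0.196895)
  term(m=-1) = (0.122857, 0.011298)   from Y*(Ω₁)=(0.054431, 0.218543), Y(Ω₂)=(0.180512, -0.517205)
  term(m=+0) = (0.053437, 0.000000)   from Y*(Ω₁)=(-0.231231, -0.000000), Y(Ω₂)=(-0.231097, 0.000000)
  term(m=+1) = (0.122857, -0.011298)   from Y*(Ω₁)=(-0.054431, 0.218543), Y(Ω₂)=(-0.180512, -0.517205)
  term(m=+2) = (-0.070556, 0.013087)   from Y*(Ω₁)=(-0.200285, -0.106365), Y(Ω₂)=(0.247713, -0.196895)
  term(m=+3) = (-0.026476, 0.007473)   from Y*(Ω₁)=(-0.180920, 0.201235), Y(Ω₂)=(0.085949, 0.054295)
  term(m=+4) = (0.003919, -0.001506)   from Y*(Ω₁)=(-0.115000, -0.170128), Y(Ω₂)=(-0.004613, 0.019918)
  term(m=+5) = (0.000950, -0.000469)   from Y*(Ω₁)=(-0.413057, 0.150925), Y(Ω₂)=(-0.002395, 0.000260)
Accumulated sum (0.114824, 0.000000); after 4π/(2l+1) scaling, (0.131175, 0.000000) ⇒ P_5 = 0.131175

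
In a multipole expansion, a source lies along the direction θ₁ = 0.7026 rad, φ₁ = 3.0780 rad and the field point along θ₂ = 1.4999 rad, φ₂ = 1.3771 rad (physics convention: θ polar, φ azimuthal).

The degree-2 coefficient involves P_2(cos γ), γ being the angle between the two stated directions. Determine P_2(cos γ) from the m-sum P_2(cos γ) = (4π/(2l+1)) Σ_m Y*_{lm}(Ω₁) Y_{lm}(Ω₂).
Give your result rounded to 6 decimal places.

-0.498689

Expand P_2 via completeness: Σ_{m} conj(Y_{2,m}) at Ω₁ times Y_{2,m} at Ω₂ —
  m=-2: (0.159997, -0.020460) × (-0.355856, -0.145193) = (-0.059907, -0.015950)  (running Σ = (-0.059907, -0.015950))
  m=-1: (-0.380220, 0.024212) × (0.010507, -0.053567) = (-0.002698, 0.020622)  (running Σ = (-0.062605, 0.004672))
  m=0: (0.235680, -0.000000) × (-0.310644, 0.000000) = (-0.073212, 0.000000)  (running Σ = (-0.135817, 0.004672))
  m=1: (0.380220, 0.024212) × (-0.010507, -0.053567) = (-0.002698, -0.020622)  (running Σ = (-0.138515, -0.015950))
  m=2: (0.159997, 0.020460) × (-0.355856, 0.145193) = (-0.059907, 0.015950)  (running Σ = (-0.198422, 0.000000))
Σ over m = (-0.198422, 0.000000); ×(4π/5) → (-0.498689, 0.000000). Real part: -0.498689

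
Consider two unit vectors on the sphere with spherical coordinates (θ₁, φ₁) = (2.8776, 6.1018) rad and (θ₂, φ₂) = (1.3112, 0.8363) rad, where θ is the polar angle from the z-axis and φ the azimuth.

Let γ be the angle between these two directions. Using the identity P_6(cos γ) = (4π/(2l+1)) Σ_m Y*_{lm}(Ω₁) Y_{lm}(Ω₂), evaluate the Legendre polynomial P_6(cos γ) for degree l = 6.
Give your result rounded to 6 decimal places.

Term-by-term m-sum for l=6 (normalisation 4π/13 = 0.966644):
  m=-6: Y*=0.00007 - 0.00014j  Y=0.11839 + 0.37553j  product 0.00006 + 0.00001j
  m=-5: Y*=-0.00120 + 0.00154j  Y=-0.18341 + 0.31240j  product -0.00026 - 0.00066j
  m=-4: Y*=0.01145 - 0.01015j  Y=0.08391 - 0.01732j  product 0.00078 - 0.00105j
  m=-3: Y*=-0.06931 + 0.04194j  Y=0.27698 + 0.20309j  product -0.02771 - 0.00246j
  m=-2: Y*=0.26714 - 0.10140j  Y=0.00132 + 0.01294j  product 0.00167 + 0.00332j
  m=-1: Y*=-0.58200 + 0.10674j  Y=0.21691 - 0.24020j  product -0.10060 + 0.16295j
  m=+0: Y*=0.39672 + 0.00000j  Y=0.03922 + 0.00000j  product 0.01556 + 0.00000j
  m=+1: Y*=0.58200 + 0.10674j  Y=-0.21691 - 0.24020j  product -0.10060 - 0.16295j
  m=+2: Y*=0.26714 + 0.10140j  Y=0.00132 - 0.01294j  product 0.00167 - 0.00332j
  m=+3: Y*=0.06931 + 0.04194j  Y=-0.27698 + 0.20309j  product -0.02771 + 0.00246j
  m=+4: Y*=0.01145 + 0.01015j  Y=0.08391 + 0.01732j  product 0.00078 + 0.00105j
  m=+5: Y*=0.00120 + 0.00154j  Y=0.18341 + 0.31240j  product -0.00026 + 0.00066j
  m=+6: Y*=0.00007 + 0.00014j  Y=0.11839 - 0.37553j  product 0.00006 - 0.00001j
Accumulated sum -0.23658 + 0.00000j; after 4π/(2l+1) scaling, -0.22869 + 0.00000j ⇒ P_6 = -0.228688

-0.228688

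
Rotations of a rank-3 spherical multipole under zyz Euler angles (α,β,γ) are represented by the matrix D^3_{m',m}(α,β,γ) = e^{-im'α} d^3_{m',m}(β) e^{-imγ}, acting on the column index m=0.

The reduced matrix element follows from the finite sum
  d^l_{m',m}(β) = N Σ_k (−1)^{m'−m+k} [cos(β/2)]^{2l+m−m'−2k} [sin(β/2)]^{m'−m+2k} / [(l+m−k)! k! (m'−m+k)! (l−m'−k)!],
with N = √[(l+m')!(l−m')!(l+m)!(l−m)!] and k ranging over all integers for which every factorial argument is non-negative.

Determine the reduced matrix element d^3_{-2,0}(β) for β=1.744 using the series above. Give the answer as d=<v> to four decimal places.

d^3_{-2,0}(β=1.7440) via the finite sum:
c=cos(1.744000/2)=0.643297, s=sin(1.744000/2)=0.765617; N=√[1·120·6·6]=65.726707
k∈{2,3} keeps every argument non-negative
  k=2: (−1)^0·65.7267/(12)·0.6433^4·0.7656^2 = +0.549831
  k=3: (−1)^1·65.7267/(12)·0.6433^2·0.7656^4 = -0.778806
d^3_{-2,0}(1.7440) = +0.549831 -0.778806 = -0.228976

d=-0.2290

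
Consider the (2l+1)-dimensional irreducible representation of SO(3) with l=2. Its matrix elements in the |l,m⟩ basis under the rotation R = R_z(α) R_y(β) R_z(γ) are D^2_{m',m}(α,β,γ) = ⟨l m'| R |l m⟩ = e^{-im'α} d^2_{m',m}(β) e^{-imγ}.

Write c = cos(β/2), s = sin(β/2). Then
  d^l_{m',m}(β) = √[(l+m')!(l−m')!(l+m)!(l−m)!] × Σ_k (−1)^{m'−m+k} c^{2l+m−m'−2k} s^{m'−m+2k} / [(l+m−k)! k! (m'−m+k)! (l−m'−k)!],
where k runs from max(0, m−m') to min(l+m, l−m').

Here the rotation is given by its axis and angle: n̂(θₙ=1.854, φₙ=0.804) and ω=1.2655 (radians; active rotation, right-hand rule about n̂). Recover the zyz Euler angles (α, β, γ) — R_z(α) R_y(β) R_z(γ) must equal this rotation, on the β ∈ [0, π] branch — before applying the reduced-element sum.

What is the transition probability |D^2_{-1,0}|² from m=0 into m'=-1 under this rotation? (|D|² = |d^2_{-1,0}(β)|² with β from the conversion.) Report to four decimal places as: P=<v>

Axis–angle → zyz. n̂ = (sinθₙcosφₙ, sinθₙsinφₙ, cosθₙ) = (+0.666193, +0.691451, -0.279433), ω = 1.2655.
R = I cosω + sinω [n̂]ₓ + (1−cosω) n̂n̂ᵀ gives
  R = [+0.610989, +0.588694, +0.529274; +0.055671, +0.634973, -0.770526; -0.789679, +0.500248, +0.355189]
β = atan2(√(R₁₃²+R₂₃²), R₃₃) = 1.207680; α = atan2(R₂₃, R₁₃) mod 2π = 5.314269; γ = atan2(R₃₂, −R₃₁) mod 2π = 0.564676
First d^2_{-1,0}(β=1.2077), then the phase factors e^{-i(-1)α} and e^{-i(0)γ}:
c=cos(1.207680/2)=0.823161, s=sin(1.207680/2)=0.567808; N=√[1·6·2·2]=4.898979
k: max(0,(0)−(-1))=1 … min(2+(0),2−(-1))=2
  k=1: (−1)^0·4.8990/(2)·0.8232^3·0.5678^1 = +0.775768
  k=2: (−1)^1·4.8990/(2)·0.8232^1·0.5678^3 = -0.369117
d^2_{-1,0}(1.2077) = +0.775768 -0.369117 = +0.406650
|D^2_{-1,0}|² = |d^2_{-1,0}(β)|² = (+0.406650)² = 0.165365 (the z-rotation phases have unit modulus)

P=0.1654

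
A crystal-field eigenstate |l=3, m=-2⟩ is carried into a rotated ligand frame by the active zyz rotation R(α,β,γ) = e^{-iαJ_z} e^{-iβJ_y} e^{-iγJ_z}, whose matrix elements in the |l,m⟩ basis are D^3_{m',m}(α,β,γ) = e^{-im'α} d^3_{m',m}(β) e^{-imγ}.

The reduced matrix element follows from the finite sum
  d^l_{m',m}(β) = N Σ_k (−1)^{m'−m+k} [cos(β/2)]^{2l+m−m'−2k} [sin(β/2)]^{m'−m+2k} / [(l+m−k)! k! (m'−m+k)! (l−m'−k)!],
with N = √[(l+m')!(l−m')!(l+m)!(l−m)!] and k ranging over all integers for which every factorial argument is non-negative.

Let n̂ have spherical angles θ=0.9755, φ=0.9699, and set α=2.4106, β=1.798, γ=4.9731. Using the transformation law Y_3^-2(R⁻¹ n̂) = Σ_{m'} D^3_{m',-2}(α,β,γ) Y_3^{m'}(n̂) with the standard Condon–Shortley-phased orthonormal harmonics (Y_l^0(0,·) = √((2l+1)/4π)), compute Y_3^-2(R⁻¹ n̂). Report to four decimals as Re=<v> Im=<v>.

Re=0.0036 Im=-0.0218

Need the full column D^3_{m',-2} for m'=−3..3 at α=2.4106, β=1.7980, γ=4.9731.
cos(β/2)=0.622393, sin(β/2)=0.782705
d^3_{-3,-2}: single k=1 term ⇒ +0.179059;  D = -0.018011-0.178151i
d^3_{-2,-2}: k∈[0..1] ⇒ +0.058128 -0.459647 = -0.401519;  D = +0.236628-0.324383i
d^3_{-1,-2}: k∈[0..1] ⇒ -0.231165 +0.731170 = +0.500005;  D = +0.489065-0.104021i
d^3_{0,-2}: k∈[0..1] ⇒ +0.503519 -0.796310 = -0.292792;  D = +0.253883+0.145843i
d^3_{1,-2}: k∈[0..1] ⇒ -0.731170 +0.578169 = -0.153001;  D = -0.047894-0.145311i
d^3_{2,-2}: k∈[0..1] ⇒ +0.726928 -0.229926 = +0.497002;  D = +0.199299-0.455292i
d^3_{3,-2}: single k=0 term ⇒ -0.447848;  D = +0.407601-0.185551i
Y_3^{m'}(θ=0.9755,φ=0.9699) and Σ D·Y over m':
  (-0.0180-0.1782i)·(-0.2305-0.0544i)  (+0.2366-0.3244i)·(-0.1417-0.3664i)  (+0.4891-0.1040i)·(+0.0866-0.1263i)  (+0.2539+0.1458i)·(-0.2988+0.0000i)  (-0.0479-0.1453i)·(-0.0866-0.1263i)  (+0.1993-0.4553i)·(-0.1417+0.3664i)  (+0.4076-0.1856i)·(+0.2305-0.0544i)
Y_3^-2(R⁻¹ n̂) = +0.003640-0.021823i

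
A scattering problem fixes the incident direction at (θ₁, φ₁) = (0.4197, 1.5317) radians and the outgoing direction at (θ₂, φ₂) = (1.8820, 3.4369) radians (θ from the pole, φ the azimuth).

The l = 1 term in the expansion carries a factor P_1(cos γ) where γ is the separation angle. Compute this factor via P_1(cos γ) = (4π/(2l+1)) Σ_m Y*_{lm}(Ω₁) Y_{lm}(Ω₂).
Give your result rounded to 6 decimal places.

Term-by-term m-sum for l=1 (normalisation 4π/3 = 4.188790):
  m=-1: Y*=0.00550 + 0.14068j  Y=-0.31466 + 0.09572j  product -0.01520 - 0.04374j
  m=+0: Y*=0.44620 + 0.00000j  Y=-0.14961 + 0.00000j  product -0.06676 + 0.00000j
  m=+1: Y*=-0.00550 + 0.14068j  Y=0.31466 + 0.09572j  product -0.01520 + 0.04374j
Total Σ_m = -0.09715 + 0.00000j. Multiply by 4.188790: -0.40694 + 0.00000j. P_1(cos γ) = -0.406945

-0.406945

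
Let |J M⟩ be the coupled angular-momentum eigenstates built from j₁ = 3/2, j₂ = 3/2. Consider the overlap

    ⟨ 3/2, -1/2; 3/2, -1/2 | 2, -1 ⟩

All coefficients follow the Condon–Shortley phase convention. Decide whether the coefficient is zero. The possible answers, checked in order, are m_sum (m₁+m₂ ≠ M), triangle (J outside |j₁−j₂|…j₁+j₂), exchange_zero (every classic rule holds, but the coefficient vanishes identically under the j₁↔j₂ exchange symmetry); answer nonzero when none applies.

m-sum: m₁+m₂ = -1/2+(-1/2) = -1, M = -1  ✓
triangle: |j₁−j₂| = 0 ≤ J = 2 ≤ j₁+j₂ = 3  ✓
exchange: j₁=j₂ and m₁=m₂, and (−1)^(j₁+j₂−J) = (−1)^1 = −1 forces ⟨j₁m₁;j₂m₂|JM⟩ = −⟨j₂m₂;j₁m₁|JM⟩ = −⟨j₁m₁;j₂m₂|JM⟩ ⇒ the coefficient vanishes identically
Racah sum check: Σ_k collapses to 0 ⇒ CG = 0

exchange_zero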